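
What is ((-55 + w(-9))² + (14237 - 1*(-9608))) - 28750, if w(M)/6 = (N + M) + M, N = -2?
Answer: 25720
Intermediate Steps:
w(M) = -12 + 12*M (w(M) = 6*((-2 + M) + M) = 6*(-2 + 2*M) = -12 + 12*M)
((-55 + w(-9))² + (14237 - 1*(-9608))) - 28750 = ((-55 + (-12 + 12*(-9)))² + (14237 - 1*(-9608))) - 28750 = ((-55 + (-12 - 108))² + (14237 + 9608)) - 28750 = ((-55 - 120)² + 23845) - 28750 = ((-175)² + 23845) - 28750 = (30625 + 23845) - 28750 = 54470 - 28750 = 25720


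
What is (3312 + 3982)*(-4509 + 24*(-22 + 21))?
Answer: -33063702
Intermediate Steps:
(3312 + 3982)*(-4509 + 24*(-22 + 21)) = 7294*(-4509 + 24*(-1)) = 7294*(-4509 - 24) = 7294*(-4533) = -33063702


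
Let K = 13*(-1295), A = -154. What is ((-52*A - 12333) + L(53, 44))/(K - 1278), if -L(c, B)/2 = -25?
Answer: 4275/18113 ≈ 0.23602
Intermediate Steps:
L(c, B) = 50 (L(c, B) = -2*(-25) = 50)
K = -16835
((-52*A - 12333) + L(53, 44))/(K - 1278) = ((-52*(-154) - 12333) + 50)/(-16835 - 1278) = ((8008 - 12333) + 50)/(-18113) = (-4325 + 50)*(-1/18113) = -4275*(-1/18113) = 4275/18113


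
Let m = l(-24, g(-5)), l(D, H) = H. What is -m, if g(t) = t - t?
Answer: 0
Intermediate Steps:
g(t) = 0
m = 0
-m = -1*0 = 0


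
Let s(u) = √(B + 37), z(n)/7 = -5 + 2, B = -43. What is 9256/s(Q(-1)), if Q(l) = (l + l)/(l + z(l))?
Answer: -4628*I*√6/3 ≈ -3778.7*I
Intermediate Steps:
z(n) = -21 (z(n) = 7*(-5 + 2) = 7*(-3) = -21)
Q(l) = 2*l/(-21 + l) (Q(l) = (l + l)/(l - 21) = (2*l)/(-21 + l) = 2*l/(-21 + l))
s(u) = I*√6 (s(u) = √(-43 + 37) = √(-6) = I*√6)
9256/s(Q(-1)) = 9256/((I*√6)) = 9256*(-I*√6/6) = -4628*I*√6/3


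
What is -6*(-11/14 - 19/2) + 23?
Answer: 593/7 ≈ 84.714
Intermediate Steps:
-6*(-11/14 - 19/2) + 23 = -6*(-72/7) + 23 = 432/7 + 23 = 593/7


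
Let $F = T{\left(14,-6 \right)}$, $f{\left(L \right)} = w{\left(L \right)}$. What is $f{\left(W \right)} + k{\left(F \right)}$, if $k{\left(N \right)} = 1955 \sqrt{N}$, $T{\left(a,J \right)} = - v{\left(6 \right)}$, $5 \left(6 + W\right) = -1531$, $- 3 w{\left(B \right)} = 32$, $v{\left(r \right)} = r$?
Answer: $- \frac{32}{3} + 1955 i \sqrt{6} \approx -10.667 + 4788.8 i$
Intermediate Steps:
$w{\left(B \right)} = - \frac{32}{3}$ ($w{\left(B \right)} = \left(- \frac{1}{3}\right) 32 = - \frac{32}{3}$)
$W = - \frac{1561}{5}$ ($W = -6 + \frac{1}{5} \left(-1531\right) = -6 - \frac{1531}{5} = - \frac{1561}{5} \approx -312.2$)
$T{\left(a,J \right)} = -6$ ($T{\left(a,J \right)} = \left(-1\right) 6 = -6$)
$f{\left(L \right)} = - \frac{32}{3}$
$F = -6$
$f{\left(W \right)} + k{\left(F \right)} = - \frac{32}{3} + 1955 \sqrt{-6} = - \frac{32}{3} + 1955 i \sqrt{6}$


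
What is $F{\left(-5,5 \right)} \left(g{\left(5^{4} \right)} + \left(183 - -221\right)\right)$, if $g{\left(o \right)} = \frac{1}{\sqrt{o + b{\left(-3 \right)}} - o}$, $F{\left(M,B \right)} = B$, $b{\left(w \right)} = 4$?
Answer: $\frac{787788795}{389996} - \frac{5 \sqrt{629}}{389996} \approx 2020.0$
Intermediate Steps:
$g{\left(o \right)} = \frac{1}{\sqrt{4 + o} - o}$ ($g{\left(o \right)} = \frac{1}{\sqrt{o + 4} - o} = \frac{1}{\sqrt{4 + o} - o}$)
$F{\left(-5,5 \right)} \left(g{\left(5^{4} \right)} + \left(183 - -221\right)\right) = 5 \left(- \frac{1}{5^{4} - \sqrt{4 + 5^{4}}} + \left(183 - -221\right)\right) = 5 \left(- \frac{1}{625 - \sqrt{4 + 625}} + \left(183 + 221\right)\right) = 5 \left(- \frac{1}{625 - \sqrt{629}} + 404\right) = 5 \left(404 - \frac{1}{625 - \sqrt{629}}\right) = 2020 - \frac{5}{625 - \sqrt{629}}$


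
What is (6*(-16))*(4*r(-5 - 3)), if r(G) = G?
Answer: 3072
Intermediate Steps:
(6*(-16))*(4*r(-5 - 3)) = (6*(-16))*(4*(-5 - 3)) = -384*(-8) = -96*(-32) = 3072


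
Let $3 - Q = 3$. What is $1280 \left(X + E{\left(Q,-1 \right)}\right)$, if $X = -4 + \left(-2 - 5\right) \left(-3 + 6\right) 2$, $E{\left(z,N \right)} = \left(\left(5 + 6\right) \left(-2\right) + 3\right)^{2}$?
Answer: $403200$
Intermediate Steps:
$Q = 0$ ($Q = 3 - 3 = 0$)
$E{\left(z,N \right)} = 361$ ($E{\left(z,N \right)} = \left(11 \left(-2\right) + 3\right)^{2} = \left(-22 + 3\right)^{2} = \left(-19\right)^{2} = 361$)
$X = -46$ ($X = -4 + \left(-7\right) 3 \cdot 2 = -4 - 42 = -46$)
$1280 \left(X + E{\left(Q,-1 \right)}\right) = 1280 \left(-46 + 361\right) = 1280 \cdot 315 = 403200$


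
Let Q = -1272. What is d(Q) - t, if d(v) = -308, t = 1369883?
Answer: -1370191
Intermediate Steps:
d(Q) - t = -308 - 1*1369883 = -308 - 1369883 = -1370191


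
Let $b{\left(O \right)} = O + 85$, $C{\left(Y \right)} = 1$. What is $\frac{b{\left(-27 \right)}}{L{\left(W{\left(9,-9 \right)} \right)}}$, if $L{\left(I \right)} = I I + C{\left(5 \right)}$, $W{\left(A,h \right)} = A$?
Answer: $\frac{29}{41} \approx 0.70732$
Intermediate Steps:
$L{\left(I \right)} = 1 + I^{2}$ ($L{\left(I \right)} = I I + 1 = I^{2} + 1 = 1 + I^{2}$)
$b{\left(O \right)} = 85 + O$
$\frac{b{\left(-27 \right)}}{L{\left(W{\left(9,-9 \right)} \right)}} = \frac{85 - 27}{1 + 9^{2}} = \frac{58}{1 + 81} = \frac{58}{82} = 58 \cdot \frac{1}{82} = \frac{29}{41}$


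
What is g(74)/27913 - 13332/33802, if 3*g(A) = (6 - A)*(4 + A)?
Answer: -215949026/471757613 ≈ -0.45775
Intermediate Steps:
g(A) = (4 + A)*(6 - A)/3 (g(A) = ((6 - A)*(4 + A))/3 = ((4 + A)*(6 - A))/3 = (4 + A)*(6 - A)/3)
g(74)/27913 - 13332/33802 = (8 - 1/3*74**2 + (2/3)*74)/27913 - 13332/33802 = (8 - 1/3*5476 + 148/3)*(1/27913) - 13332*1/33802 = (8 - 5476/3 + 148/3)*(1/27913) - 6666/16901 = -1768*1/27913 - 6666/16901 = -1768/27913 - 6666/16901 = -215949026/471757613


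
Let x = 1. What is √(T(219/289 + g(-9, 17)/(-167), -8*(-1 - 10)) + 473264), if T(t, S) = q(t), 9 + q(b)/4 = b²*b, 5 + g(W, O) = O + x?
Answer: 10*√88844592533743327323/137018657 ≈ 687.92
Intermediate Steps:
g(W, O) = -4 + O (g(W, O) = -5 + (O + 1) = -5 + (1 + O) = -4 + O)
q(b) = -36 + 4*b³ (q(b) = -36 + 4*(b²*b) = -36 + 4*b³)
T(t, S) = -36 + 4*t³
√(T(219/289 + g(-9, 17)/(-167), -8*(-1 - 10)) + 473264) = √((-36 + 4*(219/289 + (-4 + 17)/(-167))³) + 473264) = √((-36 + 4*(219*(1/289) + 13*(-1/167))³) + 473264) = √((-36 + 4*(219/289 - 13/167)³) + 473264) = √((-36 + 4*(32816/48263)³) + 473264) = √((-36 + 4*(35339217514496/112419834527447)) + 473264) = √((-36 + 141356870057984/112419834527447) + 473264) = √(-3905757172930108/112419834527447 + 473264) = √(53200354810624746900/112419834527447) = 10*√88844592533743327323/137018657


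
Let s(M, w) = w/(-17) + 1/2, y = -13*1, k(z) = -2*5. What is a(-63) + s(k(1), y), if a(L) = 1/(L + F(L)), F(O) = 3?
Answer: 1273/1020 ≈ 1.2480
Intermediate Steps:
k(z) = -10
y = -13
s(M, w) = ½ - w/17 (s(M, w) = w*(-1/17) + 1*(½) = -w/17 + ½ = ½ - w/17)
a(L) = 1/(3 + L) (a(L) = 1/(L + 3) = 1/(3 + L))
a(-63) + s(k(1), y) = 1/(3 - 63) + (½ - 1/17*(-13)) = 1/(-60) + (½ + 13/17) = -1/60 + 43/34 = 1273/1020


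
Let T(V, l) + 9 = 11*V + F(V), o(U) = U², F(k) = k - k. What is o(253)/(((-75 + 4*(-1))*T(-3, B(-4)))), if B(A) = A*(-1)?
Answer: 64009/3318 ≈ 19.291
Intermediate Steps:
B(A) = -A
F(k) = 0
T(V, l) = -9 + 11*V (T(V, l) = -9 + (11*V + 0) = -9 + 11*V)
o(253)/(((-75 + 4*(-1))*T(-3, B(-4)))) = 253²/(((-75 + 4*(-1))*(-9 + 11*(-3)))) = 64009/(((-75 - 4)*(-9 - 33))) = 64009/((-79*(-42))) = 64009/3318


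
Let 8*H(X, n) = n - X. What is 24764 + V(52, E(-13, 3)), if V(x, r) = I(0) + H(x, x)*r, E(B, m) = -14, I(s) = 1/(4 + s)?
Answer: 99057/4 ≈ 24764.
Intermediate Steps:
H(X, n) = -X/8 + n/8 (H(X, n) = (n - X)/8 = -X/8 + n/8)
V(x, r) = ¼ (V(x, r) = 1/(4 + 0) + (-x/8 + x/8)*r = 1/4 + 0*r = ¼ + 0 = ¼)
24764 + V(52, E(-13, 3)) = 24764 + ¼ = 99057/4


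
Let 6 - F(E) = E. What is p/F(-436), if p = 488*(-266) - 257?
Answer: -10005/34 ≈ -294.26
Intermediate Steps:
F(E) = 6 - E
p = -130065 (p = -129808 - 257 = -130065)
p/F(-436) = -130065/(6 - 1*(-436)) = -130065/(6 + 436) = -130065/442 = -130065*1/442 = -10005/34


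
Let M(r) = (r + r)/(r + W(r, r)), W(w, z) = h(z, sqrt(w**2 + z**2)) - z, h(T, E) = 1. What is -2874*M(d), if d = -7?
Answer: 40236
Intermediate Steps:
W(w, z) = 1 - z
M(r) = 2*r (M(r) = (r + r)/(r + (1 - r)) = (2*r)/1 = (2*r)*1 = 2*r)
-2874*M(d) = -5748*(-7) = -2874*(-14) = 40236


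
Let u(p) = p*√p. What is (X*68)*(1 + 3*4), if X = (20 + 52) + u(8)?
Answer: 63648 + 14144*√2 ≈ 83651.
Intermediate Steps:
u(p) = p^(3/2)
X = 72 + 16*√2 (X = (20 + 52) + 8^(3/2) = 72 + 16*√2 ≈ 94.627)
(X*68)*(1 + 3*4) = ((72 + 16*√2)*68)*(1 + 3*4) = (4896 + 1088*√2)*(1 + 12) = (4896 + 1088*√2)*13 = 63648 + 14144*√2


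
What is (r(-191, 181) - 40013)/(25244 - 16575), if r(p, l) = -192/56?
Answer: -280115/60683 ≈ -4.6160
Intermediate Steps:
r(p, l) = -24/7 (r(p, l) = -192*1/56 = -24/7)
(r(-191, 181) - 40013)/(25244 - 16575) = (-24/7 - 40013)/(25244 - 16575) = -280115/7/8669 = -280115/7*1/8669 = -280115/60683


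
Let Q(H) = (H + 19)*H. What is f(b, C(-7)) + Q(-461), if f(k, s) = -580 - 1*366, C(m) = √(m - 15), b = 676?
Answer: 202816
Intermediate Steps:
Q(H) = H*(19 + H) (Q(H) = (19 + H)*H = H*(19 + H))
C(m) = √(-15 + m)
f(k, s) = -946 (f(k, s) = -580 - 366 = -946)
f(b, C(-7)) + Q(-461) = -946 - 461*(19 - 461) = -946 - 461*(-442) = -946 + 203762 = 202816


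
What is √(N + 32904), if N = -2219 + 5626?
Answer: √36311 ≈ 190.55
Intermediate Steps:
N = 3407
√(N + 32904) = √(3407 + 32904) = √36311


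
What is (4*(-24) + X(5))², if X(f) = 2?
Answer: 8836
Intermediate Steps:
(4*(-24) + X(5))² = (4*(-24) + 2)² = (-96 + 2)² = (-94)² = 8836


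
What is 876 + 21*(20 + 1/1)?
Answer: 1317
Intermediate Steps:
876 + 21*(20 + 1/1) = 876 + 21*(20 + 1) = 876 + 21*21 = 876 + 441 = 1317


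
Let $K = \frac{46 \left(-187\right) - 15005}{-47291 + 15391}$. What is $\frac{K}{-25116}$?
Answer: $- \frac{7869}{267066800} \approx -2.9465 \cdot 10^{-5}$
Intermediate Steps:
$K = \frac{23607}{31900}$ ($K = \frac{-8602 - 15005}{-31900} = \left(-23607\right) \left(- \frac{1}{31900}\right) = \frac{23607}{31900} \approx 0.74003$)
$\frac{K}{-25116} = \frac{23607}{31900 \left(-25116\right)} = \frac{23607}{31900} \left(- \frac{1}{25116}\right) = - \frac{7869}{267066800}$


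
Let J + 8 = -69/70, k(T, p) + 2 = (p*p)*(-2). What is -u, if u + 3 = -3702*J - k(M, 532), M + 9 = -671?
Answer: -20975924/35 ≈ -5.9931e+5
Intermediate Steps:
M = -680 (M = -9 - 671 = -680)
k(T, p) = -2 - 2*p**2 (k(T, p) = -2 + (p*p)*(-2) = -2 + p**2*(-2) = -2 - 2*p**2)
J = -629/70 (J = -8 - 69/70 = -629/70 ≈ -8.9857)
u = 20975924/35 (u = -3 + (-3702*(-629/70) - (-2 - 2*532**2)) = -3 + (1164279/35 - (-2 - 2*283024)) = -3 + (1164279/35 - (-2 - 566048)) = -3 + (1164279/35 - 1*(-566050)) = -3 + (1164279/35 + 566050) = -3 + 20976029/35 = 20975924/35 ≈ 5.9931e+5)
-u = -1*20975924/35 = -20975924/35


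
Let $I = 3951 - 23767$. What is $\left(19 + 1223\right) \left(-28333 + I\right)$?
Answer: $-59801058$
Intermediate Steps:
$I = -19816$ ($I = 3951 - 23767 = -19816$)
$\left(19 + 1223\right) \left(-28333 + I\right) = \left(19 + 1223\right) \left(-28333 - 19816\right) = 1242 \left(-48149\right) = -59801058$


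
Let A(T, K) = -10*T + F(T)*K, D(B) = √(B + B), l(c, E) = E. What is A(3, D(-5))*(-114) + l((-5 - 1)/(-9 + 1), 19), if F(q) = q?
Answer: 3439 - 342*I*√10 ≈ 3439.0 - 1081.5*I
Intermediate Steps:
D(B) = √2*√B (D(B) = √(2*B) = √2*√B)
A(T, K) = -10*T + K*T (A(T, K) = -10*T + T*K = -10*T + K*T)
A(3, D(-5))*(-114) + l((-5 - 1)/(-9 + 1), 19) = (3*(-10 + √2*√(-5)))*(-114) + 19 = (3*(-10 + √2*(I*√5)))*(-114) + 19 = (3*(-10 + I*√10))*(-114) + 19 = (-30 + 3*I*√10)*(-114) + 19 = (3420 - 342*I*√10) + 19 = 3439 - 342*I*√10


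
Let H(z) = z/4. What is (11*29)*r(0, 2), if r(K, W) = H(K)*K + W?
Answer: 638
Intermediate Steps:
H(z) = z/4 (H(z) = z*(¼) = z/4)
r(K, W) = W + K²/4 (r(K, W) = (K/4)*K + W = K²/4 + W = W + K²/4)
(11*29)*r(0, 2) = (11*29)*(2 + (¼)*0²) = 319*(2 + (¼)*0) = 319*(2 + 0) = 319*2 = 638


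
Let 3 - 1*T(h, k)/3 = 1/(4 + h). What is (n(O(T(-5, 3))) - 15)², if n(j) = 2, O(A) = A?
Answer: 169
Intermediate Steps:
T(h, k) = 9 - 3/(4 + h)
(n(O(T(-5, 3))) - 15)² = (2 - 15)² = (-13)² = 169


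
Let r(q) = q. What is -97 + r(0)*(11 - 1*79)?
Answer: -97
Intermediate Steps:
-97 + r(0)*(11 - 1*79) = -97 + 0*(11 - 1*79) = -97 + 0*(11 - 79) = -97 + 0*(-68) = -97 + 0 = -97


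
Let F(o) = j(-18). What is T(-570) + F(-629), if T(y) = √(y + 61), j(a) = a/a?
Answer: 1 + I*√509 ≈ 1.0 + 22.561*I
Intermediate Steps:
j(a) = 1
F(o) = 1
T(y) = √(61 + y)
T(-570) + F(-629) = √(61 - 570) + 1 = √(-509) + 1 = I*√509 + 1 = 1 + I*√509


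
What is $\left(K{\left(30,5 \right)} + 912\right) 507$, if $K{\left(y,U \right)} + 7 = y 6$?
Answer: $550095$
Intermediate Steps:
$K{\left(y,U \right)} = -7 + 6 y$ ($K{\left(y,U \right)} = -7 + y 6 = -7 + 6 y$)
$\left(K{\left(30,5 \right)} + 912\right) 507 = \left(\left(-7 + 6 \cdot 30\right) + 912\right) 507 = \left(\left(-7 + 180\right) + 912\right) 507 = \left(173 + 912\right) 507 = 1085 \cdot 507 = 550095$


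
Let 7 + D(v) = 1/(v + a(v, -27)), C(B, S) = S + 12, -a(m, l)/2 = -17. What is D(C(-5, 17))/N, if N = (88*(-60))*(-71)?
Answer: -1/53676 ≈ -1.8630e-5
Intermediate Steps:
a(m, l) = 34 (a(m, l) = -2*(-17) = 34)
N = 374880 (N = -5280*(-71) = 374880)
C(B, S) = 12 + S
D(v) = -7 + 1/(34 + v) (D(v) = -7 + 1/(v + 34) = -7 + 1/(34 + v))
D(C(-5, 17))/N = ((-237 - 7*(12 + 17))/(34 + (12 + 17)))/374880 = ((-237 - 7*29)/(34 + 29))*(1/374880) = ((-237 - 203)/63)*(1/374880) = ((1/63)*(-440))*(1/374880) = -440/63*1/374880 = -1/53676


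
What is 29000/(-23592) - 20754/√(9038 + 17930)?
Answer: -3625/2949 - 10377*√6742/6742 ≈ -127.61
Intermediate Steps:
29000/(-23592) - 20754/√(9038 + 17930) = 29000*(-1/23592) - 20754*√6742/13484 = -3625/2949 - 20754*√6742/13484 = -3625/2949 - 10377*√6742/6742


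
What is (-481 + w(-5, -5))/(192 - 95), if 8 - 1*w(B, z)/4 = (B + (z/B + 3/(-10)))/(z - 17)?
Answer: -24738/5335 ≈ -4.6369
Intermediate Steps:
w(B, z) = 32 - 4*(-3/10 + B + z/B)/(-17 + z) (w(B, z) = 32 - 4*(B + (z/B + 3/(-10)))/(z - 17) = 32 - 4*(B + (z/B + 3*(-1/10)))/(-17 + z) = 32 - 4*(B + (z/B - 3/10))/(-17 + z) = 32 - 4*(B + (-3/10 + z/B))/(-17 + z) = 32 - 4*(-3/10 + B + z/B)/(-17 + z))
(-481 + w(-5, -5))/(192 - 95) = (-481 + (2/5)*(-1357*(-5) - 10*(-5) - 10*(-5)**2 + 80*(-5)*(-5))/(-5*(-17 - 5)))/(192 - 95) = (-481 + (2/5)*(-1/5)*(6785 + 50 - 10*25 + 2000)/(-22))/97 = (-481 + (2/5)*(-1/5)*(-1/22)*(6785 + 50 - 250 + 2000))*(1/97) = (-481 + (2/5)*(-1/5)*(-1/22)*8585)*(1/97) = (-481 + 1717/55)*(1/97) = -24738/55*1/97 = -24738/5335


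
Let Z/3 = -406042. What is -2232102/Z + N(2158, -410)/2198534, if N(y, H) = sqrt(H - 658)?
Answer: 372017/203021 + I*sqrt(267)/1099267 ≈ 1.8324 + 1.4865e-5*I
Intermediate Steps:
Z = -1218126 (Z = 3*(-406042) = -1218126)
N(y, H) = sqrt(-658 + H)
-2232102/Z + N(2158, -410)/2198534 = -2232102/(-1218126) + sqrt(-658 - 410)/2198534 = -2232102*(-1/1218126) + sqrt(-1068)*(1/2198534) = 372017/203021 + (2*I*sqrt(267))*(1/2198534) = 372017/203021 + I*sqrt(267)/1099267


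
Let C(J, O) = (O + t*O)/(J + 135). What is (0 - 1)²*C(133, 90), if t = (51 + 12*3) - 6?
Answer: 1845/67 ≈ 27.537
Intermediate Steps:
t = 81 (t = (51 + 36) - 6 = 87 - 6 = 81)
C(J, O) = 82*O/(135 + J) (C(J, O) = (O + 81*O)/(J + 135) = (82*O)/(135 + J) = 82*O/(135 + J))
(0 - 1)²*C(133, 90) = (0 - 1)²*(82*90/(135 + 133)) = (-1)²*(82*90/268) = 1*(82*90*(1/268)) = 1*(1845/67) = 1845/67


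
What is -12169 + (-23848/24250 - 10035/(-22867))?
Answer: -3374156833108/277262375 ≈ -12170.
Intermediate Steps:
-12169 + (-23848/24250 - 10035/(-22867)) = -12169 + (-23848*1/24250 - 10035*(-1/22867)) = -12169 + (-11924/12125 + 10035/22867) = -12169 - 150991733/277262375 = -3374156833108/277262375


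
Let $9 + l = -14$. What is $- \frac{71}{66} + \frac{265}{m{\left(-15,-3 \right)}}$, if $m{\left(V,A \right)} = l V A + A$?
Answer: $- \frac{2533}{1903} \approx -1.3311$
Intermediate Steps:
$l = -23$ ($l = -9 - 14 = -23$)
$m{\left(V,A \right)} = A - 23 A V$ ($m{\left(V,A \right)} = - 23 V A + A = - 23 A V + A = A - 23 A V$)
$- \frac{71}{66} + \frac{265}{m{\left(-15,-3 \right)}} = - \frac{71}{66} + \frac{265}{\left(-3\right) \left(1 - -345\right)} = \left(-71\right) \frac{1}{66} + \frac{265}{\left(-3\right) \left(1 + 345\right)} = - \frac{71}{66} + \frac{265}{\left(-3\right) 346} = - \frac{71}{66} + \frac{265}{-1038} = - \frac{71}{66} + 265 \left(- \frac{1}{1038}\right) = - \frac{71}{66} - \frac{265}{1038} = - \frac{2533}{1903}$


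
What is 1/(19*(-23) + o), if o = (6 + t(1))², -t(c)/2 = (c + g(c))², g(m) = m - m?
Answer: -1/421 ≈ -0.0023753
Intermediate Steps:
g(m) = 0
t(c) = -2*c² (t(c) = -2*(c + 0)² = -2*c²)
o = 16 (o = (6 - 2*1²)² = (6 - 2*1)² = (6 - 2)² = 4² = 16)
1/(19*(-23) + o) = 1/(19*(-23) + 16) = 1/(-437 + 16) = 1/(-421) = -1/421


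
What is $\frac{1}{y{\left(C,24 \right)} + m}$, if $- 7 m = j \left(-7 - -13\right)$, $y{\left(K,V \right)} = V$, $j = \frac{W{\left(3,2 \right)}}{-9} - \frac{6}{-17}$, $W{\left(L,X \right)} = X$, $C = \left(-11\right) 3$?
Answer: $\frac{357}{8528} \approx 0.041862$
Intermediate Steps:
$C = -33$
$j = \frac{20}{153}$ ($j = \frac{2}{-9} - \frac{6}{-17} = 2 \left(- \frac{1}{9}\right) - - \frac{6}{17} = - \frac{2}{9} + \frac{6}{17} = \frac{20}{153} \approx 0.13072$)
$m = - \frac{40}{357}$ ($m = - \frac{\frac{20}{153} \left(-7 - -13\right)}{7} = - \frac{\frac{20}{153} \left(-7 + 13\right)}{7} = - \frac{\frac{20}{153} \cdot 6}{7} = \left(- \frac{1}{7}\right) \frac{40}{51} = - \frac{40}{357} \approx -0.11204$)
$\frac{1}{y{\left(C,24 \right)} + m} = \frac{1}{24 - \frac{40}{357}} = \frac{1}{\frac{8528}{357}} = \frac{357}{8528}$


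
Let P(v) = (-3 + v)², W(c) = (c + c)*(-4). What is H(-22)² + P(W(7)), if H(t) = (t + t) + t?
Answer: 7837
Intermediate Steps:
W(c) = -8*c (W(c) = (2*c)*(-4) = -8*c)
H(t) = 3*t (H(t) = 2*t + t = 3*t)
H(-22)² + P(W(7)) = (3*(-22))² + (-3 - 8*7)² = (-66)² + (-3 - 56)² = 4356 + (-59)² = 4356 + 3481 = 7837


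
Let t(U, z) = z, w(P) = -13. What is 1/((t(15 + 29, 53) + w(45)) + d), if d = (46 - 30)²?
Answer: 1/296 ≈ 0.0033784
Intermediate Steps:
d = 256 (d = 16² = 256)
1/((t(15 + 29, 53) + w(45)) + d) = 1/((53 - 13) + 256) = 1/(40 + 256) = 1/296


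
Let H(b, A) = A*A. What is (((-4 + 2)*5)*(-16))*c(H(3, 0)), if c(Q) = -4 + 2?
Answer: -320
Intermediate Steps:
H(b, A) = A**2
c(Q) = -2
(((-4 + 2)*5)*(-16))*c(H(3, 0)) = (((-4 + 2)*5)*(-16))*(-2) = (-2*5*(-16))*(-2) = -10*(-16)*(-2) = 160*(-2) = -320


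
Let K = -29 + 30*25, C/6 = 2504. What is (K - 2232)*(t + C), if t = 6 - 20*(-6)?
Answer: -22891650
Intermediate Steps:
C = 15024 (C = 6*2504 = 15024)
t = 126 (t = 6 + 120 = 126)
K = 721 (K = -29 + 750 = 721)
(K - 2232)*(t + C) = (721 - 2232)*(126 + 15024) = -1511*15150 = -22891650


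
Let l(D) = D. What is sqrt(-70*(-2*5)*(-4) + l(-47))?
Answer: I*sqrt(2847) ≈ 53.357*I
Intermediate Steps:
sqrt(-70*(-2*5)*(-4) + l(-47)) = sqrt(-70*(-2*5)*(-4) - 47) = sqrt(-(-700)*(-4) - 47) = sqrt(-70*40 - 47) = sqrt(-2800 - 47) = sqrt(-2847) = I*sqrt(2847)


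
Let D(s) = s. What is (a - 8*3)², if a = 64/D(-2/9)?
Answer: 97344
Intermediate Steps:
a = -288 (a = 64/((-2/9)) = 64/((-2*⅑)) = 64/(-2/9) = 64*(-9/2) = -288)
(a - 8*3)² = (-288 - 8*3)² = (-288 - 24)² = (-312)² = 97344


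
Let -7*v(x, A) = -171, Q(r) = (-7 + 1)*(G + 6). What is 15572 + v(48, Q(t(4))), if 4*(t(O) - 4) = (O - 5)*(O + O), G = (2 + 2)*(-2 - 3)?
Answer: 109175/7 ≈ 15596.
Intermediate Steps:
G = -20 (G = 4*(-5) = -20)
t(O) = 4 + O*(-5 + O)/2 (t(O) = 4 + ((O - 5)*(O + O))/4 = 4 + ((-5 + O)*(2*O))/4 = 4 + (2*O*(-5 + O))/4 = 4 + O*(-5 + O)/2)
Q(r) = 84 (Q(r) = (-7 + 1)*(-20 + 6) = -6*(-14) = 84)
v(x, A) = 171/7 (v(x, A) = -⅐*(-171) = 171/7)
15572 + v(48, Q(t(4))) = 15572 + 171/7 = 109175/7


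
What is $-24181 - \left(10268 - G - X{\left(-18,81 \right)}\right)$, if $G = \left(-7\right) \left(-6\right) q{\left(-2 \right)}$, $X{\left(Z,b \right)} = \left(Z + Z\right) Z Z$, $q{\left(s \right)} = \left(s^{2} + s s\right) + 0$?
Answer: $-45777$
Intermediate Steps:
$q{\left(s \right)} = 2 s^{2}$ ($q{\left(s \right)} = \left(s^{2} + s^{2}\right) + 0 = 2 s^{2} + 0 = 2 s^{2}$)
$X{\left(Z,b \right)} = 2 Z^{3}$ ($X{\left(Z,b \right)} = 2 Z Z Z = 2 Z^{2} Z = 2 Z^{3}$)
$G = 336$ ($G = \left(-7\right) \left(-6\right) 2 \left(-2\right)^{2} = 42 \cdot 2 \cdot 4 = 42 \cdot 8 = 336$)
$-24181 - \left(10268 - G - X{\left(-18,81 \right)}\right) = -24181 + \left(\left(2 \left(-18\right)^{3} + 336\right) - 10268\right) = -24181 + \left(\left(2 \left(-5832\right) + 336\right) - 10268\right) = -24181 + \left(\left(-11664 + 336\right) - 10268\right) = -24181 - 21596 = -45777$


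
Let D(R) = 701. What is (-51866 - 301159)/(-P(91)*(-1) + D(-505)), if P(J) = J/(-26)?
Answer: -15690/31 ≈ -506.13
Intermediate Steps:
P(J) = -J/26 (P(J) = J*(-1/26) = -J/26)
(-51866 - 301159)/(-P(91)*(-1) + D(-505)) = (-51866 - 301159)/(-(-1/26*91)*(-1) + 701) = -353025/(-(-7)*(-1)/2 + 701) = -353025/(-1*7/2 + 701) = -353025/(-7/2 + 701) = -353025/1395/2 = -353025*2/1395 = -15690/31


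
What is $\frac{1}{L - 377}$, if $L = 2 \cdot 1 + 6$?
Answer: $- \frac{1}{369} \approx -0.00271$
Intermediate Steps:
$L = 8$ ($L = 2 + 6 = 8$)
$\frac{1}{L - 377} = \frac{1}{8 - 377} = \frac{1}{-369} = - \frac{1}{369}$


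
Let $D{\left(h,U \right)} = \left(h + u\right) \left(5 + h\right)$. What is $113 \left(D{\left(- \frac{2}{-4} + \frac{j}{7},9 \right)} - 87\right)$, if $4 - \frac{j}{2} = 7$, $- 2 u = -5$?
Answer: $- \frac{853263}{98} \approx -8706.8$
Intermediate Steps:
$u = \frac{5}{2}$ ($u = \left(- \frac{1}{2}\right) \left(-5\right) = \frac{5}{2} \approx 2.5$)
$j = -6$ ($j = 8 - 14 = -6$)
$D{\left(h,U \right)} = \left(5 + h\right) \left(\frac{5}{2} + h\right)$ ($D{\left(h,U \right)} = \left(h + \frac{5}{2}\right) \left(5 + h\right) = \left(\frac{5}{2} + h\right) \left(5 + h\right) = \left(5 + h\right) \left(\frac{5}{2} + h\right)$)
$113 \left(D{\left(- \frac{2}{-4} + \frac{j}{7},9 \right)} - 87\right) = 113 \left(\left(\frac{25}{2} + \left(- \frac{2}{-4} - \frac{6}{7}\right)^{2} + \frac{15 \left(- \frac{2}{-4} - \frac{6}{7}\right)}{2}\right) - 87\right) = 113 \left(\left(\frac{25}{2} + \left(\left(-2\right) \left(- \frac{1}{4}\right) - \frac{6}{7}\right)^{2} + \frac{15 \left(\left(-2\right) \left(- \frac{1}{4}\right) - \frac{6}{7}\right)}{2}\right) - 87\right) = 113 \left(\left(\frac{25}{2} + \left(\frac{1}{2} - \frac{6}{7}\right)^{2} + \frac{15 \left(\frac{1}{2} - \frac{6}{7}\right)}{2}\right) - 87\right) = 113 \left(\left(\frac{25}{2} + \left(- \frac{5}{14}\right)^{2} + \frac{15}{2} \left(- \frac{5}{14}\right)\right) - 87\right) = 113 \left(\left(\frac{25}{2} + \frac{25}{196} - \frac{75}{28}\right) - 87\right) = 113 \left(\frac{975}{98} - 87\right) = 113 \left(- \frac{7551}{98}\right) = - \frac{853263}{98}$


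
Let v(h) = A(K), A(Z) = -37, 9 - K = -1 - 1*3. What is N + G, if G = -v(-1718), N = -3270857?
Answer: -3270820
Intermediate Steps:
K = 13 (K = 9 - (-1 - 1*3) = 9 - (-1 - 3) = 9 - 1*(-4) = 9 + 4 = 13)
v(h) = -37
G = 37 (G = -1*(-37) = 37)
N + G = -3270857 + 37 = -3270820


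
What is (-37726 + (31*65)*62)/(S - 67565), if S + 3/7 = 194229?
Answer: 610428/886645 ≈ 0.68847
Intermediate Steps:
S = 1359600/7 (S = -3/7 + 194229 = 1359600/7 ≈ 1.9423e+5)
(-37726 + (31*65)*62)/(S - 67565) = (-37726 + (31*65)*62)/(1359600/7 - 67565) = (-37726 + 2015*62)/(886645/7) = (-37726 + 124930)*(7/886645) = 87204*(7/886645) = 610428/886645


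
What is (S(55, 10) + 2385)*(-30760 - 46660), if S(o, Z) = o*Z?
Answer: -227227700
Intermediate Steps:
S(o, Z) = Z*o
(S(55, 10) + 2385)*(-30760 - 46660) = (10*55 + 2385)*(-30760 - 46660) = (550 + 2385)*(-77420) = 2935*(-77420) = -227227700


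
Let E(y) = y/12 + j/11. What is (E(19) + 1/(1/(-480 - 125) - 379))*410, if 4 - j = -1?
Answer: 1052346385/1261128 ≈ 834.45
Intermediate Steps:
j = 5 (j = 4 - 1*(-1) = 4 + 1 = 5)
E(y) = 5/11 + y/12 (E(y) = y/12 + 5/11 = 5/11 + y/12)
(E(19) + 1/(1/(-480 - 125) - 379))*410 = ((5/11 + (1/12)*19) + 1/(1/(-480 - 125) - 379))*410 = ((5/11 + 19/12) + 1/(1/(-605) - 379))*410 = (269/132 + 1/(-1/605 - 379))*410 = (269/132 + 1/(-229296/605))*410 = (269/132 - 605/229296)*410 = (5133397/2522256)*410 = 1052346385/1261128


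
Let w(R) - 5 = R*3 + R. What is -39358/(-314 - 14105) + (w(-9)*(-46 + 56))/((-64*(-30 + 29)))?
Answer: -975489/461408 ≈ -2.1142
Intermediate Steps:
w(R) = 5 + 4*R (w(R) = 5 + (R*3 + R) = 5 + (3*R + R) = 5 + 4*R)
-39358/(-314 - 14105) + (w(-9)*(-46 + 56))/((-64*(-30 + 29))) = -39358/(-314 - 14105) + ((5 + 4*(-9))*(-46 + 56))/((-64*(-30 + 29))) = -39358/(-14419) + ((5 - 36)*10)/((-64*(-1))) = -39358*(-1/14419) - 31*10/64 = 39358/14419 - 310*1/64 = 39358/14419 - 155/32 = -975489/461408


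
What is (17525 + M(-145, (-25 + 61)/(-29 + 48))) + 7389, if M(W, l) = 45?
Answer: 24959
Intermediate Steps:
(17525 + M(-145, (-25 + 61)/(-29 + 48))) + 7389 = (17525 + 45) + 7389 = 17570 + 7389 = 24959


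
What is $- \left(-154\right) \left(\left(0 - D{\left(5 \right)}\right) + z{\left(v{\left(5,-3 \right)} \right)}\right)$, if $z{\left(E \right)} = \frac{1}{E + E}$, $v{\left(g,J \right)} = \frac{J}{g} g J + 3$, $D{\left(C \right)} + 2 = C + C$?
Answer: $- \frac{14707}{12} \approx -1225.6$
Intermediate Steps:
$D{\left(C \right)} = -2 + 2 C$ ($D{\left(C \right)} = -2 + \left(C + C\right) = -2 + 2 C$)
$v{\left(g,J \right)} = 3 + J^{2}$ ($v{\left(g,J \right)} = J J + 3 = J^{2} + 3 = 3 + J^{2}$)
$z{\left(E \right)} = \frac{1}{2 E}$
$- \left(-154\right) \left(\left(0 - D{\left(5 \right)}\right) + z{\left(v{\left(5,-3 \right)} \right)}\right) = - \left(-154\right) \left(\left(0 - \left(-2 + 2 \cdot 5\right)\right) + \frac{1}{2 \left(3 + \left(-3\right)^{2}\right)}\right) = - \left(-154\right) \left(\left(0 - \left(-2 + 10\right)\right) + \frac{1}{2 \left(3 + 9\right)}\right) = - \left(-154\right) \left(\left(0 - 8\right) + \frac{1}{2 \cdot 12}\right) = - \left(-154\right) \left(\left(0 - 8\right) + \frac{1}{2} \cdot \frac{1}{12}\right) = - \left(-154\right) \left(-8 + \frac{1}{24}\right) = - \frac{\left(-154\right) \left(-191\right)}{24} = \left(-1\right) \frac{14707}{12} = - \frac{14707}{12}$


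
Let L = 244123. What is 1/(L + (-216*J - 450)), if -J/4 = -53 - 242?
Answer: -1/11207 ≈ -8.9230e-5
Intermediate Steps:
J = 1180 (J = -4*(-53 - 242) = -4*(-295) = 1180)
1/(L + (-216*J - 450)) = 1/(244123 + (-216*1180 - 450)) = 1/(244123 + (-254880 - 450)) = 1/(244123 - 255330) = 1/(-11207) = -1/11207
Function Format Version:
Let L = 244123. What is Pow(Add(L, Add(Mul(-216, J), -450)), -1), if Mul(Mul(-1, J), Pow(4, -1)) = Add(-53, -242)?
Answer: Rational(-1, 11207) ≈ -8.9230e-5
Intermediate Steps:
J = 1180 (J = Mul(-4, Add(-53, -242)) = Mul(-4, -295) = 1180)
Pow(Add(L, Add(Mul(-216, J), -450)), -1) = Pow(Add(244123, Add(Mul(-216, 1180), -450)), -1) = Pow(Add(244123, Add(-254880, -450)), -1) = Pow(Add(244123, -255330), -1) = Pow(-11207, -1) = Rational(-1, 11207)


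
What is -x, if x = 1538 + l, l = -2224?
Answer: 686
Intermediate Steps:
x = -686 (x = 1538 - 2224 = -686)
-x = -1*(-686) = 686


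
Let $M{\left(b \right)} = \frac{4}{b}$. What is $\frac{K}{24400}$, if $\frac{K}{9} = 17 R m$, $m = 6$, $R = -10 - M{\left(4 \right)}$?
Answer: $- \frac{5049}{12200} \approx -0.41385$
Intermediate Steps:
$R = -11$ ($R = -10 - \frac{4}{4} = -10 - 4 \cdot \frac{1}{4} = -10 - 1 = -11$)
$K = -10098$ ($K = 9 \cdot 17 \left(-11\right) 6 = 9 \left(\left(-187\right) 6\right) = 9 \left(-1122\right) = -10098$)
$\frac{K}{24400} = - \frac{10098}{24400} = \left(-10098\right) \frac{1}{24400} = - \frac{5049}{12200}$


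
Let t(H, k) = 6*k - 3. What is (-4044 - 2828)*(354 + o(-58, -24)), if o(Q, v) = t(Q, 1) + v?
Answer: -2288376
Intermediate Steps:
t(H, k) = -3 + 6*k
o(Q, v) = 3 + v (o(Q, v) = (-3 + 6*1) + v = (-3 + 6) + v = 3 + v)
(-4044 - 2828)*(354 + o(-58, -24)) = (-4044 - 2828)*(354 + (3 - 24)) = -6872*(354 - 21) = -6872*333 = -2288376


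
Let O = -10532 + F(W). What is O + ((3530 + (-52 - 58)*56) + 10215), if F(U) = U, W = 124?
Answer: -2823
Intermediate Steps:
O = -10408 (O = -10532 + 124 = -10408)
O + ((3530 + (-52 - 58)*56) + 10215) = -10408 + ((3530 + (-52 - 58)*56) + 10215) = -10408 + ((3530 - 110*56) + 10215) = -10408 + ((3530 - 6160) + 10215) = -10408 + (-2630 + 10215) = -10408 + 7585 = -2823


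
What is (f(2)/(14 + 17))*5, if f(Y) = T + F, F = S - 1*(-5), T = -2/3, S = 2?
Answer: 95/93 ≈ 1.0215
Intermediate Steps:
T = -2/3 (T = -2*1/3 = -2/3 ≈ -0.66667)
F = 7 (F = 2 - 1*(-5) = 2 + 5 = 7)
f(Y) = 19/3 (f(Y) = -2/3 + 7 = 19/3)
(f(2)/(14 + 17))*5 = (19/(3*(14 + 17)))*5 = ((19/3)/31)*5 = ((19/3)*(1/31))*5 = (19/93)*5 = 95/93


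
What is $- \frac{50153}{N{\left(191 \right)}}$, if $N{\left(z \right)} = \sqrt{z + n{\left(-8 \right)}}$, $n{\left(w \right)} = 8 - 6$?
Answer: $- \frac{50153 \sqrt{193}}{193} \approx -3610.1$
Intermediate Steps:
$n{\left(w \right)} = 2$
$N{\left(z \right)} = \sqrt{2 + z}$ ($N{\left(z \right)} = \sqrt{z + 2} = \sqrt{2 + z}$)
$- \frac{50153}{N{\left(191 \right)}} = - \frac{50153}{\sqrt{2 + 191}} = - \frac{50153}{\sqrt{193}} = - 50153 \frac{\sqrt{193}}{193} = - \frac{50153 \sqrt{193}}{193}$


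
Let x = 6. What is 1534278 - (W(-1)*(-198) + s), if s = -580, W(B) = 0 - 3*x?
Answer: 1531294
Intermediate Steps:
W(B) = -18 (W(B) = 0 - 3*6 = 0 - 18 = -18)
1534278 - (W(-1)*(-198) + s) = 1534278 - (-18*(-198) - 580) = 1534278 - (3564 - 580) = 1534278 - 1*2984 = 1534278 - 2984 = 1531294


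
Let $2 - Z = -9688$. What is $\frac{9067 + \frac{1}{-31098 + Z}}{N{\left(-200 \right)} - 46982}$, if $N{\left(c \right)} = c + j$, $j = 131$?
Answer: $- \frac{194106335}{1007267808} \approx -0.19271$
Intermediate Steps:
$Z = 9690$ ($Z = 2 - -9688 = 2 + 9688 = 9690$)
$N{\left(c \right)} = 131 + c$ ($N{\left(c \right)} = c + 131 = 131 + c$)
$\frac{9067 + \frac{1}{-31098 + Z}}{N{\left(-200 \right)} - 46982} = \frac{9067 + \frac{1}{-31098 + 9690}}{\left(131 - 200\right) - 46982} = \frac{9067 + \frac{1}{-21408}}{-69 - 46982} = \frac{9067 - \frac{1}{21408}}{-47051} = \frac{194106335}{21408} \left(- \frac{1}{47051}\right) = - \frac{194106335}{1007267808}$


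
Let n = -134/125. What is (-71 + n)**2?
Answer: 81162081/15625 ≈ 5194.4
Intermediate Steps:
n = -134/125 (n = -134*1/125 = -134/125 ≈ -1.0720)
(-71 + n)**2 = (-71 - 134/125)**2 = (-9009/125)**2 = 81162081/15625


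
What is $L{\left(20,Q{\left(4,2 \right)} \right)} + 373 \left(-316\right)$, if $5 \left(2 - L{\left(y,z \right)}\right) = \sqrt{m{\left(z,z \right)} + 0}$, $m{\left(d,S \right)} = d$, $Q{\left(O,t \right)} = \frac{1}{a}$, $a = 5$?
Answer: $-117866 - \frac{\sqrt{5}}{25} \approx -1.1787 \cdot 10^{5}$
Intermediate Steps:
$Q{\left(O,t \right)} = \frac{1}{5}$
$L{\left(y,z \right)} = 2 - \frac{\sqrt{z}}{5}$ ($L{\left(y,z \right)} = 2 - \frac{\sqrt{z + 0}}{5} = 2 - \frac{\sqrt{z}}{5}$)
$L{\left(20,Q{\left(4,2 \right)} \right)} + 373 \left(-316\right) = \left(2 - \frac{1}{5 \sqrt{5}}\right) + 373 \left(-316\right) = \left(2 - \frac{\frac{1}{5} \sqrt{5}}{5}\right) - 117868 = \left(2 - \frac{\sqrt{5}}{25}\right) - 117868 = -117866 - \frac{\sqrt{5}}{25}$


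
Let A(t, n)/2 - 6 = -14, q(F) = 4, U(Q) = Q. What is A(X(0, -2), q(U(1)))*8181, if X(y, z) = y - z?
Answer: -130896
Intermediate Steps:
A(t, n) = -16 (A(t, n) = 12 + 2*(-14) = 12 - 28 = -16)
A(X(0, -2), q(U(1)))*8181 = -16*8181 = -130896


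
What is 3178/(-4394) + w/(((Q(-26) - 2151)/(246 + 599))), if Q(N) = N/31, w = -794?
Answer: 45589032087/146555279 ≈ 311.07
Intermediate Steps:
Q(N) = N/31 (Q(N) = N*(1/31) = N/31)
3178/(-4394) + w/(((Q(-26) - 2151)/(246 + 599))) = 3178/(-4394) - 794*(246 + 599)/((1/31)*(-26) - 2151) = 3178*(-1/4394) - 794*845/(-26/31 - 2151) = -1589/2197 - 794/((-66707/31*1/845)) = -1589/2197 - 794/(-66707/26195) = -1589/2197 - 794*(-26195/66707) = -1589/2197 + 20798830/66707 = 45589032087/146555279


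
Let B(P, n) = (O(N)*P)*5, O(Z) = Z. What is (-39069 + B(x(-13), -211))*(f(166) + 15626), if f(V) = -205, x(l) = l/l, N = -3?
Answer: -602714364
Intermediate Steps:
x(l) = 1
B(P, n) = -15*P (B(P, n) = -3*P*5 = -15*P)
(-39069 + B(x(-13), -211))*(f(166) + 15626) = (-39069 - 15*1)*(-205 + 15626) = (-39069 - 15)*15421 = -39084*15421 = -602714364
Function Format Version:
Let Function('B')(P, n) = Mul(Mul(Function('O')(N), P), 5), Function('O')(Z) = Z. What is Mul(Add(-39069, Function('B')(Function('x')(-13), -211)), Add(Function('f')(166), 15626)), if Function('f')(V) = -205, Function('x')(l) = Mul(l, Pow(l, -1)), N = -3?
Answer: -602714364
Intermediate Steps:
Function('x')(l) = 1
Function('B')(P, n) = Mul(-15, P) (Function('B')(P, n) = Mul(Mul(-3, P), 5) = Mul(-15, P))
Mul(Add(-39069, Function('B')(Function('x')(-13), -211)), Add(Function('f')(166), 15626)) = Mul(Add(-39069, Mul(-15, 1)), Add(-205, 15626)) = Mul(Add(-39069, -15), 15421) = Mul(-39084, 15421) = -602714364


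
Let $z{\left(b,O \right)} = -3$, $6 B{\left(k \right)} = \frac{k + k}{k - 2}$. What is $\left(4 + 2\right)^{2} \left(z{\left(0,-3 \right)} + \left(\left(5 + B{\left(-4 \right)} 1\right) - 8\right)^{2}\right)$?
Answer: $\frac{1528}{9} \approx 169.78$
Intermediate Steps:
$B{\left(k \right)} = \frac{k}{3 \left(-2 + k\right)}$ ($B{\left(k \right)} = \frac{\left(k + k\right) \frac{1}{k - 2}}{6} = \frac{2 k \frac{1}{-2 + k}}{6} = \frac{k}{3 \left(-2 + k\right)}$)
$\left(4 + 2\right)^{2} \left(z{\left(0,-3 \right)} + \left(\left(5 + B{\left(-4 \right)} 1\right) - 8\right)^{2}\right) = \left(4 + 2\right)^{2} \left(-3 + \left(\left(5 + \frac{1}{3} \left(-4\right) \frac{1}{-2 - 4} \cdot 1\right) - 8\right)^{2}\right) = 6^{2} \left(-3 + \left(\left(5 + \frac{1}{3} \left(-4\right) \frac{1}{-6} \cdot 1\right) - 8\right)^{2}\right) = 36 \left(-3 + \left(\left(5 + \frac{1}{3} \left(-4\right) \left(- \frac{1}{6}\right) 1\right) - 8\right)^{2}\right) = 36 \left(-3 + \left(\left(5 + \frac{2}{9} \cdot 1\right) - 8\right)^{2}\right) = 36 \left(-3 + \left(\left(5 + \frac{2}{9}\right) - 8\right)^{2}\right) = 36 \left(-3 + \left(\frac{47}{9} - 8\right)^{2}\right) = 36 \left(-3 + \left(- \frac{25}{9}\right)^{2}\right) = 36 \left(-3 + \frac{625}{81}\right) = 36 \cdot \frac{382}{81} = \frac{1528}{9}$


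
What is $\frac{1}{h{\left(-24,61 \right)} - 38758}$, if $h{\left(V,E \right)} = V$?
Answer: $- \frac{1}{38782} \approx -2.5785 \cdot 10^{-5}$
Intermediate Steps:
$\frac{1}{h{\left(-24,61 \right)} - 38758} = \frac{1}{-24 - 38758} = \frac{1}{-38782} = - \frac{1}{38782}$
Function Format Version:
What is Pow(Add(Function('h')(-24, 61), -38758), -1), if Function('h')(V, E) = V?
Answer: Rational(-1, 38782) ≈ -2.5785e-5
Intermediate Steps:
Pow(Add(Function('h')(-24, 61), -38758), -1) = Pow(Add(-24, -38758), -1) = Pow(-38782, -1) = Rational(-1, 38782)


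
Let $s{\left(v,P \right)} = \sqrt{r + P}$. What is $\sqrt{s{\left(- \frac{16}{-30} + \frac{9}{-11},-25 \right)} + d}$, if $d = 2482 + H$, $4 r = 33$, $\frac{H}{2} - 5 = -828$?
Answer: $\frac{\sqrt{3344 + 2 i \sqrt{67}}}{2} \approx 28.914 + 0.070774 i$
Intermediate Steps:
$H = -1646$ ($H = 10 + 2 \left(-828\right) = 10 - 1656 = -1646$)
$r = \frac{33}{4}$ ($r = \frac{1}{4} \cdot 33 = \frac{33}{4} \approx 8.25$)
$s{\left(v,P \right)} = \sqrt{\frac{33}{4} + P}$
$d = 836$ ($d = 2482 - 1646 = 836$)
$\sqrt{s{\left(- \frac{16}{-30} + \frac{9}{-11},-25 \right)} + d} = \sqrt{\frac{\sqrt{33 + 4 \left(-25\right)}}{2} + 836} = \sqrt{\frac{\sqrt{33 - 100}}{2} + 836} = \sqrt{\frac{\sqrt{-67}}{2} + 836} = \sqrt{\frac{i \sqrt{67}}{2} + 836} = \sqrt{836 + \frac{i \sqrt{67}}{2}}$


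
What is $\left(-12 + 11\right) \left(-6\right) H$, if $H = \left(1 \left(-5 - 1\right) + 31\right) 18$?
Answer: $2700$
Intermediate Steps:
$H = 450$ ($H = \left(1 \left(-6\right) + 31\right) 18 = \left(-6 + 31\right) 18 = 25 \cdot 18 = 450$)
$\left(-12 + 11\right) \left(-6\right) H = \left(-12 + 11\right) \left(-6\right) 450 = \left(-1\right) \left(-6\right) 450 = 6 \cdot 450 = 2700$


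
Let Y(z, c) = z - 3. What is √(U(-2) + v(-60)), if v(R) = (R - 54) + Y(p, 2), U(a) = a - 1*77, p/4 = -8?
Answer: 2*I*√57 ≈ 15.1*I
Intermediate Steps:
p = -32 (p = 4*(-8) = -32)
U(a) = -77 + a (U(a) = a - 77 = -77 + a)
Y(z, c) = -3 + z
v(R) = -89 + R (v(R) = (R - 54) + (-3 - 32) = (-54 + R) - 35 = -89 + R)
√(U(-2) + v(-60)) = √((-77 - 2) + (-89 - 60)) = √(-79 - 149) = √(-228) = 2*I*√57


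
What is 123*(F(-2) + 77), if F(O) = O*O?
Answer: 9963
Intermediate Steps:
F(O) = O²
123*(F(-2) + 77) = 123*((-2)² + 77) = 123*(4 + 77) = 123*81 = 9963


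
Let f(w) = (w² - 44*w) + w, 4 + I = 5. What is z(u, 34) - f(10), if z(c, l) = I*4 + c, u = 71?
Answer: 405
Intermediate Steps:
I = 1 (I = -4 + 5 = 1)
f(w) = w² - 43*w
z(c, l) = 4 + c (z(c, l) = 1*4 + c = 4 + c)
z(u, 34) - f(10) = (4 + 71) - 10*(-43 + 10) = 75 - 10*(-33) = 75 - 1*(-330) = 75 + 330 = 405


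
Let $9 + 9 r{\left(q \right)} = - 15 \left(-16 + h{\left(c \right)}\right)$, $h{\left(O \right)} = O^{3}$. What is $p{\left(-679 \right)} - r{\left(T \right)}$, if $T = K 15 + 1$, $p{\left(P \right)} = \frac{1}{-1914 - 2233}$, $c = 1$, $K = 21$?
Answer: $- \frac{99529}{4147} \approx -24.0$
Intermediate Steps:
$p{\left(P \right)} = - \frac{1}{4147}$ ($p{\left(P \right)} = \frac{1}{-4147} = - \frac{1}{4147}$)
$T = 316$ ($T = 21 \cdot 15 + 1 = 315 + 1 = 316$)
$r{\left(q \right)} = 24$ ($r{\left(q \right)} = -1 + \frac{\left(-15\right) \left(-16 + 1^{3}\right)}{9} = -1 + \frac{\left(-15\right) \left(-16 + 1\right)}{9} = -1 + \frac{\left(-15\right) \left(-15\right)}{9} = -1 + \frac{1}{9} \cdot 225 = -1 + 25 = 24$)
$p{\left(-679 \right)} - r{\left(T \right)} = - \frac{1}{4147} - 24 = - \frac{99529}{4147}$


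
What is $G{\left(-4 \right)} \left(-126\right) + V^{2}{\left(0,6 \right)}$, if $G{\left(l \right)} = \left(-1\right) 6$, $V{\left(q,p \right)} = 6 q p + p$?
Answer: $792$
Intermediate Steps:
$V{\left(q,p \right)} = p + 6 p q$ ($V{\left(q,p \right)} = 6 p q + p = p + 6 p q$)
$G{\left(l \right)} = -6$
$G{\left(-4 \right)} \left(-126\right) + V^{2}{\left(0,6 \right)} = \left(-6\right) \left(-126\right) + \left(6 \left(1 + 6 \cdot 0\right)\right)^{2} = 756 + \left(6 \left(1 + 0\right)\right)^{2} = 756 + \left(6 \cdot 1\right)^{2} = 756 + 6^{2} = 756 + 36 = 792$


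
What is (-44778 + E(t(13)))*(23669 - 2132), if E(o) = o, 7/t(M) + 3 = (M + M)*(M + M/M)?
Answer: -348142395987/361 ≈ -9.6438e+8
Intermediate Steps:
t(M) = 7/(-3 + 2*M*(1 + M)) (t(M) = 7/(-3 + (M + M)*(M + M/M)) = 7/(-3 + (2*M)*(M + 1)) = 7/(-3 + (2*M)*(1 + M)) = 7/(-3 + 2*M*(1 + M)))
(-44778 + E(t(13)))*(23669 - 2132) = (-44778 + 7/(-3 + 2*13 + 2*13²))*(23669 - 2132) = (-44778 + 7/(-3 + 26 + 2*169))*21537 = (-44778 + 7/(-3 + 26 + 338))*21537 = (-44778 + 7/361)*21537 = -16164851/361*21537 = -348142395987/361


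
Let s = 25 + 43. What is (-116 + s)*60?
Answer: -2880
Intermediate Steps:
s = 68
(-116 + s)*60 = (-116 + 68)*60 = -48*60 = -2880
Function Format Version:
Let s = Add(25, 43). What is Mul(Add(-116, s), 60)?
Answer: -2880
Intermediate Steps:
s = 68
Mul(Add(-116, s), 60) = Mul(Add(-116, 68), 60) = Mul(-48, 60) = -2880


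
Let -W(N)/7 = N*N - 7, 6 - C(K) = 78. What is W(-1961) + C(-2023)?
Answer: -26918670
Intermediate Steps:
C(K) = -72 (C(K) = 6 - 1*78 = 6 - 78 = -72)
W(N) = 49 - 7*N² (W(N) = -7*(N*N - 7) = -7*(N² - 7) = -7*(-7 + N²) = 49 - 7*N²)
W(-1961) + C(-2023) = (49 - 7*(-1961)²) - 72 = (49 - 7*3845521) - 72 = (49 - 26918647) - 72 = -26918598 - 72 = -26918670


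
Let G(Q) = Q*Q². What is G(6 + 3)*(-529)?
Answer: -385641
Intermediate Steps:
G(Q) = Q³
G(6 + 3)*(-529) = (6 + 3)³*(-529) = 9³*(-529) = 729*(-529) = -385641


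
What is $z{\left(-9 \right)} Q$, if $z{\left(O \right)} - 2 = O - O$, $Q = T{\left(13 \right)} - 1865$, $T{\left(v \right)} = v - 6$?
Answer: $-3716$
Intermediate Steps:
$T{\left(v \right)} = -6 + v$
$Q = -1858$ ($Q = \left(-6 + 13\right) - 1865 = 7 - 1865 = -1858$)
$z{\left(O \right)} = 2$ ($z{\left(O \right)} = 2 + \left(O - O\right) = 2 + 0 = 2$)
$z{\left(-9 \right)} Q = 2 \left(-1858\right) = -3716$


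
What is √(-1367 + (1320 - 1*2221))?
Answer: 18*I*√7 ≈ 47.624*I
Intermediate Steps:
√(-1367 + (1320 - 1*2221)) = √(-1367 + (1320 - 2221)) = √(-1367 - 901) = √(-2268) = 18*I*√7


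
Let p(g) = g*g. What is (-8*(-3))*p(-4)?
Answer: 384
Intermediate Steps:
p(g) = g**2
(-8*(-3))*p(-4) = -8*(-3)*(-4)**2 = 24*16 = 384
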